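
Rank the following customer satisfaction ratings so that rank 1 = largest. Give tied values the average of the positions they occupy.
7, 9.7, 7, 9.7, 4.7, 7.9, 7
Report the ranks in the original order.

Sorted (descending): 9.7, 9.7, 7.9, 7, 7, 7, 4.7
The 2 values of 9.7 occupy positions 1–2 → average rank (1+2)/2 = 1.5.
The 3 values of 7 occupy positions 4–6 → average rank 5.

5, 1.5, 5, 1.5, 7, 3, 5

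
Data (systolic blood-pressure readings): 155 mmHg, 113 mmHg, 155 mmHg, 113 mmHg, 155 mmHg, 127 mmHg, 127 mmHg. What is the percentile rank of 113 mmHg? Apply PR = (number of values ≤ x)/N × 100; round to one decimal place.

28.6

N = 7.
Strictly below 113: 0. Equal to 113: 2.
PR = 2/7 × 100 = 28.6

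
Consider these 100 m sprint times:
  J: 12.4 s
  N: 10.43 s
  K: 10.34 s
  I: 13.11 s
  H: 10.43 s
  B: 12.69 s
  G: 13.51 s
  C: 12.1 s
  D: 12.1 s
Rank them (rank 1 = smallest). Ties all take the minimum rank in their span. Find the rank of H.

Sorted (ascending): 10.34, 10.43, 10.43, 12.1, 12.1, 12.4, 12.69, 13.11, 13.51
The 2 values of 10.43 occupy positions 2–3 → each gets rank 2.
The 2 values of 12.1 occupy positions 4–5 → each gets rank 4.
H has value 10.43 s → rank 2.

2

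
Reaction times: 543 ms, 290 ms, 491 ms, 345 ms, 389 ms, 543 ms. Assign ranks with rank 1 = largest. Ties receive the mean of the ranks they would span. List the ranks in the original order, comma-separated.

Sorted (descending): 543, 543, 491, 389, 345, 290
The 2 values of 543 occupy positions 1–2 → average rank (1+2)/2 = 1.5.

1.5, 6, 3, 5, 4, 1.5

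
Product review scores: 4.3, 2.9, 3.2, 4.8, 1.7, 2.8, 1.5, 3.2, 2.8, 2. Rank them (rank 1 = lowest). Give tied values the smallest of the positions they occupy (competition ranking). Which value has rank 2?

1.7

Sorted (ascending): 1.5, 1.7, 2, 2.8, 2.8, 2.9, 3.2, 3.2, 4.3, 4.8
The 2 values of 2.8 occupy positions 4–5 → each gets rank 4.
The 2 values of 3.2 occupy positions 7–8 → each gets rank 7.
Rank 2 → value 1.7.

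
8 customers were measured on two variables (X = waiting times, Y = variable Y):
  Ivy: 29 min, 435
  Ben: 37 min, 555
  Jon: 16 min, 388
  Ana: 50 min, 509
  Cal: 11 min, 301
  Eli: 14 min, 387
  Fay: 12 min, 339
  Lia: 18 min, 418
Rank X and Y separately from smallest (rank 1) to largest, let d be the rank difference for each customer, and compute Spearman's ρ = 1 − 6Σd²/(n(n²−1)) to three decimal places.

Ranks of variable 1: 6, 7, 4, 8, 1, 3, 2, 5
Ranks of variable 2: 6, 8, 4, 7, 1, 3, 2, 5
d = r₁ − r₂: 0, -1, 0, 1, 0, 0, 0, 0
d²: 0, 1, 0, 1, 0, 0, 0, 0; Σd² = 2
ρ = 1 − 6·2/(8·63) = 1 − 12/504 = 0.976

0.976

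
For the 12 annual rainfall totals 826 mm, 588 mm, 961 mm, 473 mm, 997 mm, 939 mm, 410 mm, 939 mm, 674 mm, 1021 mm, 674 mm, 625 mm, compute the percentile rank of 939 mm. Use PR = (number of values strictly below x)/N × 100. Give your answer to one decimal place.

N = 12.
Strictly below 939: 7. Equal to 939: 2.
PR = 7/12 × 100 = 58.3

58.3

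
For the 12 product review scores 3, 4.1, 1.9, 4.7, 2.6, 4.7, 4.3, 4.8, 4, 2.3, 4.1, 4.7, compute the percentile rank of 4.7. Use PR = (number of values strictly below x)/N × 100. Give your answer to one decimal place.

N = 12.
Strictly below 4.7: 8. Equal to 4.7: 3.
PR = 8/12 × 100 = 66.7

66.7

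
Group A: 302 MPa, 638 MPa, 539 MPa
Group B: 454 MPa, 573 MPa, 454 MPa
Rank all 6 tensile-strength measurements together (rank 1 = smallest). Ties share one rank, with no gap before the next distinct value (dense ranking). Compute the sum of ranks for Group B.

Sorted (ascending): 302, 454, 454, 539, 573, 638
The 2 values of 454 share dense rank 2.
Remaining distinct values take the next consecutive integers.
Group B values → pooled ranks: 454→2, 573→4, 454→2
Rank sum = 2 + 4 + 2 = 8

8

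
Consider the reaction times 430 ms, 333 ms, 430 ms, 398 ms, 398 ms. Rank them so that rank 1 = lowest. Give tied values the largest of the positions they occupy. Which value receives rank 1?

333

Sorted (ascending): 333, 398, 398, 430, 430
The 2 values of 398 occupy positions 2–3 → each gets rank 3.
The 2 values of 430 occupy positions 4–5 → each gets rank 5.
Rank 1 → value 333.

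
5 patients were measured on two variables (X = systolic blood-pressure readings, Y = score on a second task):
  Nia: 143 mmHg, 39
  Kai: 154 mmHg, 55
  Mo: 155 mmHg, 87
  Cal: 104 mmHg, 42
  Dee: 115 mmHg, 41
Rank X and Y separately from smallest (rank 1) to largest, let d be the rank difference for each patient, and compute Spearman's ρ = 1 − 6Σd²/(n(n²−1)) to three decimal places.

Ranks of variable 1: 3, 4, 5, 1, 2
Ranks of variable 2: 1, 4, 5, 3, 2
d = r₁ − r₂: 2, 0, 0, -2, 0
d²: 4, 0, 0, 4, 0; Σd² = 8
ρ = 1 − 6·8/(5·24) = 1 − 48/120 = 0.600

0.600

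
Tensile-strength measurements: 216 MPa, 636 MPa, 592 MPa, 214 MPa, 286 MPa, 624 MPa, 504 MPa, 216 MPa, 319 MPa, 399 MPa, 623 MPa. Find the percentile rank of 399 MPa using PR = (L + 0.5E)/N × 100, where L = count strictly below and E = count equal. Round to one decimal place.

50.0

N = 11.
Strictly below 399: 5. Equal to 399: 1.
PR = (5 + 0.5·1)/11 × 100 = 50.0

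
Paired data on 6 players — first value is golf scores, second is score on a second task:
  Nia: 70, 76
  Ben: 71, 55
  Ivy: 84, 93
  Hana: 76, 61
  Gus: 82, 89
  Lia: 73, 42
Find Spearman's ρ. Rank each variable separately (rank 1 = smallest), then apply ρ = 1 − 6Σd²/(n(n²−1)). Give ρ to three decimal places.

Ranks of variable 1: 1, 2, 6, 4, 5, 3
Ranks of variable 2: 4, 2, 6, 3, 5, 1
d = r₁ − r₂: -3, 0, 0, 1, 0, 2
d²: 9, 0, 0, 1, 0, 4; Σd² = 14
ρ = 1 − 6·14/(6·35) = 1 − 84/210 = 0.600

0.600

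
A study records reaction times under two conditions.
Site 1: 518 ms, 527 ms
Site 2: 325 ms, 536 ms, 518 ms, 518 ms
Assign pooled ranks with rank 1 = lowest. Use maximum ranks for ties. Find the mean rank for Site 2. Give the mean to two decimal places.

Sorted (ascending): 325, 518, 518, 518, 527, 536
The 3 values of 518 occupy positions 2–4 → each gets rank 4.
Site 2 values → pooled ranks: 325→1, 536→6, 518→4, 518→4
Mean rank = (1 + 6 + 4 + 4) / 4 = 3.75

3.75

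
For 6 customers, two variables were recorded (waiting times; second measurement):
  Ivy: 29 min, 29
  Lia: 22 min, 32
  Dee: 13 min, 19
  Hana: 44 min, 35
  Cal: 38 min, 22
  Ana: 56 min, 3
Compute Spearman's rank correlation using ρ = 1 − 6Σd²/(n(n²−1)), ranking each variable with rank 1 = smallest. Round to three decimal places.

Ranks of variable 1: 3, 2, 1, 5, 4, 6
Ranks of variable 2: 4, 5, 2, 6, 3, 1
d = r₁ − r₂: -1, -3, -1, -1, 1, 5
d²: 1, 9, 1, 1, 1, 25; Σd² = 38
ρ = 1 − 6·38/(6·35) = 1 − 228/210 = -0.086

-0.086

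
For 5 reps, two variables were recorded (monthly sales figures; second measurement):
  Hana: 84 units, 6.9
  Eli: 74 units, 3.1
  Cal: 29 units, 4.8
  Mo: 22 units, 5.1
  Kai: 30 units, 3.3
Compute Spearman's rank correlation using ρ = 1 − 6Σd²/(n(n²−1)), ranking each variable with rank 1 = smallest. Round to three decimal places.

Ranks of variable 1: 5, 4, 2, 1, 3
Ranks of variable 2: 5, 1, 3, 4, 2
d = r₁ − r₂: 0, 3, -1, -3, 1
d²: 0, 9, 1, 9, 1; Σd² = 20
ρ = 1 − 6·20/(5·24) = 1 − 120/120 = 0.000

0.000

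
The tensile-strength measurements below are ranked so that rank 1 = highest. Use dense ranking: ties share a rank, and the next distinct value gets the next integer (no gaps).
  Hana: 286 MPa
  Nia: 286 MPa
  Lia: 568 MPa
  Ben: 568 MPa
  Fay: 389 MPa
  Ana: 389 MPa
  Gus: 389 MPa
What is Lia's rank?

Sorted (descending): 568, 568, 389, 389, 389, 286, 286
The 2 values of 568 share dense rank 1.
The 3 values of 389 share dense rank 2.
The 2 values of 286 share dense rank 3.
Lia has value 568 MPa → rank 1.

1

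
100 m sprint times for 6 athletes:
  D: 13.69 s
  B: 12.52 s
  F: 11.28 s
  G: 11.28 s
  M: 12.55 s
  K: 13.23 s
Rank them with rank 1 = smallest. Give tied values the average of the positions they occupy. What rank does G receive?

1.5

Sorted (ascending): 11.28, 11.28, 12.52, 12.55, 13.23, 13.69
The 2 values of 11.28 occupy positions 1–2 → average rank (1+2)/2 = 1.5.
G has value 11.28 s → rank 1.5.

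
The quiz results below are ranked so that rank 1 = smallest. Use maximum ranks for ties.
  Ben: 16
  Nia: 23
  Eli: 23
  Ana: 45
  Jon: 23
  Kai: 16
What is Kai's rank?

Sorted (ascending): 16, 16, 23, 23, 23, 45
The 2 values of 16 occupy positions 1–2 → each gets rank 2.
The 3 values of 23 occupy positions 3–5 → each gets rank 5.
Kai has value 16 → rank 2.

2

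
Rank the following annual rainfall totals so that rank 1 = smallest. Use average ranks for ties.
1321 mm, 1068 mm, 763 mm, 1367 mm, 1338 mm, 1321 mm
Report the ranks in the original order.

Sorted (ascending): 763, 1068, 1321, 1321, 1338, 1367
The 2 values of 1321 occupy positions 3–4 → average rank (3+4)/2 = 3.5.

3.5, 2, 1, 6, 5, 3.5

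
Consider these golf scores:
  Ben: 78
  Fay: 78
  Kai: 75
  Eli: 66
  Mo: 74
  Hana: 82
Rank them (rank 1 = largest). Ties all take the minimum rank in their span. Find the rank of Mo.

Sorted (descending): 82, 78, 78, 75, 74, 66
The 2 values of 78 occupy positions 2–3 → each gets rank 2.
Mo has value 74 → rank 5.

5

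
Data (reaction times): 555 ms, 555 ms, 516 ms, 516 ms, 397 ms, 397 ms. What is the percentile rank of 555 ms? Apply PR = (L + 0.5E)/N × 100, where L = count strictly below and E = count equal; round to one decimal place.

N = 6.
Strictly below 555: 4. Equal to 555: 2.
PR = (4 + 0.5·2)/6 × 100 = 83.3

83.3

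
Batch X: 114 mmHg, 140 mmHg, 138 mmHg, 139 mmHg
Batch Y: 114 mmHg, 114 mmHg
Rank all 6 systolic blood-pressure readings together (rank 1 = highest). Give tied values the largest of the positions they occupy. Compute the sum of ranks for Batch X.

Sorted (descending): 140, 139, 138, 114, 114, 114
The 3 values of 114 occupy positions 4–6 → each gets rank 6.
Batch X values → pooled ranks: 114→6, 140→1, 138→3, 139→2
Rank sum = 6 + 1 + 3 + 2 = 12

12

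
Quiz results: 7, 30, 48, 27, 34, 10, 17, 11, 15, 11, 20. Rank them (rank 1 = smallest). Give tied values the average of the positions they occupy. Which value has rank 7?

20

Sorted (ascending): 7, 10, 11, 11, 15, 17, 20, 27, 30, 34, 48
The 2 values of 11 occupy positions 3–4 → average rank (3+4)/2 = 3.5.
Rank 7 → value 20.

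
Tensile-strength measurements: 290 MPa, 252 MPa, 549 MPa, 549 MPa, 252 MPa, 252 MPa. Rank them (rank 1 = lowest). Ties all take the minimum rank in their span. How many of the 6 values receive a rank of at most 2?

3

Sorted (ascending): 252, 252, 252, 290, 549, 549
The 3 values of 252 occupy positions 1–3 → each gets rank 1.
The 2 values of 549 occupy positions 5–6 → each gets rank 5.
Ranks ≤ 2: {1, 1, 1} → 3 values.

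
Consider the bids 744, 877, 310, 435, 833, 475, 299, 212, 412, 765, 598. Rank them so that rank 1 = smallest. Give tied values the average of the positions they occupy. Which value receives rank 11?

Sorted (ascending): 212, 299, 310, 412, 435, 475, 598, 744, 765, 833, 877
No ties — each value takes its position as its rank.
Rank 11 → value 877.

877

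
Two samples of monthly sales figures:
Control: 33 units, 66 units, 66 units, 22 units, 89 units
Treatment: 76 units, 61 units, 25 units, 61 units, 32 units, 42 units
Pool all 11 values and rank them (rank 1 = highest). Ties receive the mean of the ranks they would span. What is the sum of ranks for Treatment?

39

Sorted (descending): 89, 76, 66, 66, 61, 61, 42, 33, 32, 25, 22
The 2 values of 66 occupy positions 3–4 → average rank (3+4)/2 = 3.5.
The 2 values of 61 occupy positions 5–6 → average rank (5+6)/2 = 5.5.
Treatment values → pooled ranks: 76→2, 61→5.5, 25→10, 61→5.5, 32→9, 42→7
Rank sum = 2 + 5.5 + 10 + 5.5 + 9 + 7 = 39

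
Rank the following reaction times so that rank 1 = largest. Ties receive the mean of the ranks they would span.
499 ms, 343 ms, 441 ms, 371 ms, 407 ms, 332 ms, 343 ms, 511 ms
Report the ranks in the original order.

Sorted (descending): 511, 499, 441, 407, 371, 343, 343, 332
The 2 values of 343 occupy positions 6–7 → average rank (6+7)/2 = 6.5.

2, 6.5, 3, 5, 4, 8, 6.5, 1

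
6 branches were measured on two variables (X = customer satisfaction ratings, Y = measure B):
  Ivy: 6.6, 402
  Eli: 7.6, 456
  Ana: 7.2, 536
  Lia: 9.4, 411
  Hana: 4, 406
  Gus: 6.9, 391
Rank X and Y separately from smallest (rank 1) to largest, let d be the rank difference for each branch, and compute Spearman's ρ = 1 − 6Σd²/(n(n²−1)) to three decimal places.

Ranks of variable 1: 2, 5, 4, 6, 1, 3
Ranks of variable 2: 2, 5, 6, 4, 3, 1
d = r₁ − r₂: 0, 0, -2, 2, -2, 2
d²: 0, 0, 4, 4, 4, 4; Σd² = 16
ρ = 1 − 6·16/(6·35) = 1 − 96/210 = 0.543

0.543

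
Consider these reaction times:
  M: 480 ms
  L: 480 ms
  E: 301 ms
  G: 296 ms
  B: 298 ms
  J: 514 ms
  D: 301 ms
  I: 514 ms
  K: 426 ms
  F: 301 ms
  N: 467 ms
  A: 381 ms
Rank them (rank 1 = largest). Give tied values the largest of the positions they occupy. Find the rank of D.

10

Sorted (descending): 514, 514, 480, 480, 467, 426, 381, 301, 301, 301, 298, 296
The 2 values of 514 occupy positions 1–2 → each gets rank 2.
The 2 values of 480 occupy positions 3–4 → each gets rank 4.
The 3 values of 301 occupy positions 8–10 → each gets rank 10.
D has value 301 ms → rank 10.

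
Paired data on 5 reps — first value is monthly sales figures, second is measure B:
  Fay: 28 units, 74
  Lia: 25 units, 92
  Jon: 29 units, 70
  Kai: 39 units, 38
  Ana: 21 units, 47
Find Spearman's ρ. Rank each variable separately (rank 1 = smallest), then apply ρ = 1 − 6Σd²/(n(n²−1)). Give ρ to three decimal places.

Ranks of variable 1: 3, 2, 4, 5, 1
Ranks of variable 2: 4, 5, 3, 1, 2
d = r₁ − r₂: -1, -3, 1, 4, -1
d²: 1, 9, 1, 16, 1; Σd² = 28
ρ = 1 − 6·28/(5·24) = 1 − 168/120 = -0.400

-0.400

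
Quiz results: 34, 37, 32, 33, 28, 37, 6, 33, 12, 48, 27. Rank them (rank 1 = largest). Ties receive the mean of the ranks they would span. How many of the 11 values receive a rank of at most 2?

Sorted (descending): 48, 37, 37, 34, 33, 33, 32, 28, 27, 12, 6
The 2 values of 37 occupy positions 2–3 → average rank (2+3)/2 = 2.5.
The 2 values of 33 occupy positions 5–6 → average rank (5+6)/2 = 5.5.
Ranks ≤ 2: {1} → 1 value.

1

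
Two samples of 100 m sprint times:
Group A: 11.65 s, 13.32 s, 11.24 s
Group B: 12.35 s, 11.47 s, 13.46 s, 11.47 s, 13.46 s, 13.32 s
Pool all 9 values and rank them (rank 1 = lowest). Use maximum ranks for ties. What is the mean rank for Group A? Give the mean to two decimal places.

4.00

Sorted (ascending): 11.24, 11.47, 11.47, 11.65, 12.35, 13.32, 13.32, 13.46, 13.46
The 2 values of 11.47 occupy positions 2–3 → each gets rank 3.
The 2 values of 13.32 occupy positions 6–7 → each gets rank 7.
The 2 values of 13.46 occupy positions 8–9 → each gets rank 9.
Group A values → pooled ranks: 11.65→4, 13.32→7, 11.24→1
Mean rank = (4 + 7 + 1) / 3 = 4.00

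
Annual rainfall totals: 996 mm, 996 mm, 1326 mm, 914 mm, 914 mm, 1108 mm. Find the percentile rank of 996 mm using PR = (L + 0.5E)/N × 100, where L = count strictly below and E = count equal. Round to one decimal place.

N = 6.
Strictly below 996: 2. Equal to 996: 2.
PR = (2 + 0.5·2)/6 × 100 = 50.0

50.0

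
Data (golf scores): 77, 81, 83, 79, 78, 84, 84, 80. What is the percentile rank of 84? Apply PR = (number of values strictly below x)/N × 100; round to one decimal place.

N = 8.
Strictly below 84: 6. Equal to 84: 2.
PR = 6/8 × 100 = 75.0

75.0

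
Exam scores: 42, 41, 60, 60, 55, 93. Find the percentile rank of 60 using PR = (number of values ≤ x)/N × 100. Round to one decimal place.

N = 6.
Strictly below 60: 3. Equal to 60: 2.
PR = 5/6 × 100 = 83.3

83.3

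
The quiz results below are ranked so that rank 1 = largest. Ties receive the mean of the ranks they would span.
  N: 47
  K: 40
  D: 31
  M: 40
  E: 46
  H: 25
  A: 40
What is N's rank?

1

Sorted (descending): 47, 46, 40, 40, 40, 31, 25
The 3 values of 40 occupy positions 3–5 → average rank 4.
N has value 47 → rank 1.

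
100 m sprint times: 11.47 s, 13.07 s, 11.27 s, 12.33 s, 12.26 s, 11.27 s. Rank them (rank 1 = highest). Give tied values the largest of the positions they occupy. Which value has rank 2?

12.33

Sorted (descending): 13.07, 12.33, 12.26, 11.47, 11.27, 11.27
The 2 values of 11.27 occupy positions 5–6 → each gets rank 6.
Rank 2 → value 12.33.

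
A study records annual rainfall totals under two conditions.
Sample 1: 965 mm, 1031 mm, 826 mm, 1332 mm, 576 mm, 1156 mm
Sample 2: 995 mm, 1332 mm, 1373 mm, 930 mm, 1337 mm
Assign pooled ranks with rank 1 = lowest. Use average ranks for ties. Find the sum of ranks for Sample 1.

28.5

Sorted (ascending): 576, 826, 930, 965, 995, 1031, 1156, 1332, 1332, 1337, 1373
The 2 values of 1332 occupy positions 8–9 → average rank (8+9)/2 = 8.5.
Sample 1 values → pooled ranks: 965→4, 1031→6, 826→2, 1332→8.5, 576→1, 1156→7
Rank sum = 4 + 6 + 2 + 8.5 + 1 + 7 = 28.5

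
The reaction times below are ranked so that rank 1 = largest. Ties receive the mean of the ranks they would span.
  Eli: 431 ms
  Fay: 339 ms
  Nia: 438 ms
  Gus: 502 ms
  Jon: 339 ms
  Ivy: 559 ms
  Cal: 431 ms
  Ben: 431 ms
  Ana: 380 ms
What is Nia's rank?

Sorted (descending): 559, 502, 438, 431, 431, 431, 380, 339, 339
The 3 values of 431 occupy positions 4–6 → average rank 5.
The 2 values of 339 occupy positions 8–9 → average rank (8+9)/2 = 8.5.
Nia has value 438 ms → rank 3.

3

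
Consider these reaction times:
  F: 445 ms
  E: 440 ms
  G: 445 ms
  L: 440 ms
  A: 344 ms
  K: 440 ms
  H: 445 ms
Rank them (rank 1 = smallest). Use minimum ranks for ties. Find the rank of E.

2

Sorted (ascending): 344, 440, 440, 440, 445, 445, 445
The 3 values of 440 occupy positions 2–4 → each gets rank 2.
The 3 values of 445 occupy positions 5–7 → each gets rank 5.
E has value 440 ms → rank 2.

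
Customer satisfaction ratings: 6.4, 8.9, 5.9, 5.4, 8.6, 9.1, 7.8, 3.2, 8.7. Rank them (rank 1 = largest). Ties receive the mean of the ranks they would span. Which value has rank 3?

Sorted (descending): 9.1, 8.9, 8.7, 8.6, 7.8, 6.4, 5.9, 5.4, 3.2
No ties — each value takes its position as its rank.
Rank 3 → value 8.7.

8.7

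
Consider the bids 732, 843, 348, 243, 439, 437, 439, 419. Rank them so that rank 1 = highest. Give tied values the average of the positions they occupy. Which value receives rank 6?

Sorted (descending): 843, 732, 439, 439, 437, 419, 348, 243
The 2 values of 439 occupy positions 3–4 → average rank (3+4)/2 = 3.5.
Rank 6 → value 419.

419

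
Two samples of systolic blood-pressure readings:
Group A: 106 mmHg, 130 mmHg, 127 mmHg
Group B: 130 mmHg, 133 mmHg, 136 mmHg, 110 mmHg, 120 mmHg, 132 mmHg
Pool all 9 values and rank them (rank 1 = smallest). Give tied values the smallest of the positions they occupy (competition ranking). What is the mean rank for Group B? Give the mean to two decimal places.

Sorted (ascending): 106, 110, 120, 127, 130, 130, 132, 133, 136
The 2 values of 130 occupy positions 5–6 → each gets rank 5.
Group B values → pooled ranks: 130→5, 133→8, 136→9, 110→2, 120→3, 132→7
Mean rank = (5 + 8 + 9 + 2 + 3 + 7) / 6 = 5.67

5.67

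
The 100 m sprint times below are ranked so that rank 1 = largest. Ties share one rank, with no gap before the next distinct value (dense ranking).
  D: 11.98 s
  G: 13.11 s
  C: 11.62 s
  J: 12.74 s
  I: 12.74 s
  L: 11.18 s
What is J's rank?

Sorted (descending): 13.11, 12.74, 12.74, 11.98, 11.62, 11.18
The 2 values of 12.74 share dense rank 2.
Remaining distinct values take the next consecutive integers.
J has value 12.74 s → rank 2.

2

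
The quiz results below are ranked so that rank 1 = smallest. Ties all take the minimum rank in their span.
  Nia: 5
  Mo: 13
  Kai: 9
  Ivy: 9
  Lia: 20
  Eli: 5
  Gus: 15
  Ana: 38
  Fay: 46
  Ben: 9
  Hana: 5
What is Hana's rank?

Sorted (ascending): 5, 5, 5, 9, 9, 9, 13, 15, 20, 38, 46
The 3 values of 5 occupy positions 1–3 → each gets rank 1.
The 3 values of 9 occupy positions 4–6 → each gets rank 4.
Hana has value 5 → rank 1.

1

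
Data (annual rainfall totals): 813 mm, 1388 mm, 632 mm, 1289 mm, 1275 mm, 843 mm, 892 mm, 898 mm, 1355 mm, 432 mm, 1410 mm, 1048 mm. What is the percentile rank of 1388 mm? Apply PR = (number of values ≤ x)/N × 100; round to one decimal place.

91.7

N = 12.
Strictly below 1388: 10. Equal to 1388: 1.
PR = 11/12 × 100 = 91.7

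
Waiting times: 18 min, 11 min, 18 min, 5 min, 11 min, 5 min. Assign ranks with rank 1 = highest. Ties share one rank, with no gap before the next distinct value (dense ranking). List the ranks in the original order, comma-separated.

Sorted (descending): 18, 18, 11, 11, 5, 5
The 2 values of 18 share dense rank 1.
The 2 values of 11 share dense rank 2.
The 2 values of 5 share dense rank 3.

1, 2, 1, 3, 2, 3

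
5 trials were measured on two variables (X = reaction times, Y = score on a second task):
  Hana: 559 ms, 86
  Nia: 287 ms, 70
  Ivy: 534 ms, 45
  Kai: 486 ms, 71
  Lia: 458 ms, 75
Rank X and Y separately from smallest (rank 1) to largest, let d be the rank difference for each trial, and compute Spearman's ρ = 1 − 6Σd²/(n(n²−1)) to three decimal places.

Ranks of variable 1: 5, 1, 4, 3, 2
Ranks of variable 2: 5, 2, 1, 3, 4
d = r₁ − r₂: 0, -1, 3, 0, -2
d²: 0, 1, 9, 0, 4; Σd² = 14
ρ = 1 − 6·14/(5·24) = 1 − 84/120 = 0.300

0.300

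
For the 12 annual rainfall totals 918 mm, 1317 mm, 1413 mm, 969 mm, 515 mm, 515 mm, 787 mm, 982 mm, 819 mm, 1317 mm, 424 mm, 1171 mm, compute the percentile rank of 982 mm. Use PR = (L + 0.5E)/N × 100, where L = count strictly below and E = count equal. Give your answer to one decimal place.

62.5

N = 12.
Strictly below 982: 7. Equal to 982: 1.
PR = (7 + 0.5·1)/12 × 100 = 62.5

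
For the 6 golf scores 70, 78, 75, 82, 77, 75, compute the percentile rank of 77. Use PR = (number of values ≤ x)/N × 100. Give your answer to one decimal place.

N = 6.
Strictly below 77: 3. Equal to 77: 1.
PR = 4/6 × 100 = 66.7

66.7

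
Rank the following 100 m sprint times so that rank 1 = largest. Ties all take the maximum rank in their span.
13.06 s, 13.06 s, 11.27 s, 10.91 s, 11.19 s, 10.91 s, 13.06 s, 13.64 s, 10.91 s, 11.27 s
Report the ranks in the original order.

Sorted (descending): 13.64, 13.06, 13.06, 13.06, 11.27, 11.27, 11.19, 10.91, 10.91, 10.91
The 3 values of 13.06 occupy positions 2–4 → each gets rank 4.
The 2 values of 11.27 occupy positions 5–6 → each gets rank 6.
The 3 values of 10.91 occupy positions 8–10 → each gets rank 10.

4, 4, 6, 10, 7, 10, 4, 1, 10, 6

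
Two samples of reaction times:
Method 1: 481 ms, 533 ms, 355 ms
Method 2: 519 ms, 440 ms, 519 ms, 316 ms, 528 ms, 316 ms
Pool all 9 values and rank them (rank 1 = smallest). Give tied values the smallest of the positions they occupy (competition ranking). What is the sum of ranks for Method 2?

26

Sorted (ascending): 316, 316, 355, 440, 481, 519, 519, 528, 533
The 2 values of 316 occupy positions 1–2 → each gets rank 1.
The 2 values of 519 occupy positions 6–7 → each gets rank 6.
Method 2 values → pooled ranks: 519→6, 440→4, 519→6, 316→1, 528→8, 316→1
Rank sum = 6 + 4 + 6 + 1 + 8 + 1 = 26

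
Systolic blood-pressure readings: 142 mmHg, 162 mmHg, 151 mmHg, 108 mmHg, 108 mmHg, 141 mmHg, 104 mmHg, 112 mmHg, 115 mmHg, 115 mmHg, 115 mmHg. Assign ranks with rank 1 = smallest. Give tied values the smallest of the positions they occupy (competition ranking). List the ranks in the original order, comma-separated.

Sorted (ascending): 104, 108, 108, 112, 115, 115, 115, 141, 142, 151, 162
The 2 values of 108 occupy positions 2–3 → each gets rank 2.
The 3 values of 115 occupy positions 5–7 → each gets rank 5.

9, 11, 10, 2, 2, 8, 1, 4, 5, 5, 5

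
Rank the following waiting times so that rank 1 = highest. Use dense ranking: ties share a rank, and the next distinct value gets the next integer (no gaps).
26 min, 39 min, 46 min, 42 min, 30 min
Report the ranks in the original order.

Sorted (descending): 46, 42, 39, 30, 26
No ties — each value takes its position as its rank.

5, 3, 1, 2, 4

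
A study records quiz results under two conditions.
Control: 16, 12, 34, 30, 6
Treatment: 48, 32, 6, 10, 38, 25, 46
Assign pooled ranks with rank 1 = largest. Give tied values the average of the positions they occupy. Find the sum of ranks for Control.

38.5

Sorted (descending): 48, 46, 38, 34, 32, 30, 25, 16, 12, 10, 6, 6
The 2 values of 6 occupy positions 11–12 → average rank (11+12)/2 = 11.5.
Control values → pooled ranks: 16→8, 12→9, 34→4, 30→6, 6→11.5
Rank sum = 8 + 9 + 4 + 6 + 11.5 = 38.5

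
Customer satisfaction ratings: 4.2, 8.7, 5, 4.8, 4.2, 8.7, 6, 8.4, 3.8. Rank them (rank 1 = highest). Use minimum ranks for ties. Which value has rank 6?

4.8

Sorted (descending): 8.7, 8.7, 8.4, 6, 5, 4.8, 4.2, 4.2, 3.8
The 2 values of 8.7 occupy positions 1–2 → each gets rank 1.
The 2 values of 4.2 occupy positions 7–8 → each gets rank 7.
Rank 6 → value 4.8.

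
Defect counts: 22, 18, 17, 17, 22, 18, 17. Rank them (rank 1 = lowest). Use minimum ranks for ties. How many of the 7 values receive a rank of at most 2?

3

Sorted (ascending): 17, 17, 17, 18, 18, 22, 22
The 3 values of 17 occupy positions 1–3 → each gets rank 1.
The 2 values of 18 occupy positions 4–5 → each gets rank 4.
The 2 values of 22 occupy positions 6–7 → each gets rank 6.
Ranks ≤ 2: {1, 1, 1} → 3 values.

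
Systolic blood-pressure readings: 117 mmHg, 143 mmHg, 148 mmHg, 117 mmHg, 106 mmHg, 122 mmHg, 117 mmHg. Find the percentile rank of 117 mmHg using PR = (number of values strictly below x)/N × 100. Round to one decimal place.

14.3

N = 7.
Strictly below 117: 1. Equal to 117: 3.
PR = 1/7 × 100 = 14.3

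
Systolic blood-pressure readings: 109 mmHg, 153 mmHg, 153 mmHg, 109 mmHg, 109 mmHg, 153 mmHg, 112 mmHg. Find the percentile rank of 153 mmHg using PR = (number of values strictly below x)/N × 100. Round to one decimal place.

N = 7.
Strictly below 153: 4. Equal to 153: 3.
PR = 4/7 × 100 = 57.1

57.1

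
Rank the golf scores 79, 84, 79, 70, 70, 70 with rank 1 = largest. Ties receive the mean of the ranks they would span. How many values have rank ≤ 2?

1

Sorted (descending): 84, 79, 79, 70, 70, 70
The 2 values of 79 occupy positions 2–3 → average rank (2+3)/2 = 2.5.
The 3 values of 70 occupy positions 4–6 → average rank 5.
Ranks ≤ 2: {1} → 1 value.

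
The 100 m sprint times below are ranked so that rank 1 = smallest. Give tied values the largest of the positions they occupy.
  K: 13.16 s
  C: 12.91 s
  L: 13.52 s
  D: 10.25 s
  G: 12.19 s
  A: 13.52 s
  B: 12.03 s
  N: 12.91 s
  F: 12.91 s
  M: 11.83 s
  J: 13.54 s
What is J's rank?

11

Sorted (ascending): 10.25, 11.83, 12.03, 12.19, 12.91, 12.91, 12.91, 13.16, 13.52, 13.52, 13.54
The 3 values of 12.91 occupy positions 5–7 → each gets rank 7.
The 2 values of 13.52 occupy positions 9–10 → each gets rank 10.
J has value 13.54 s → rank 11.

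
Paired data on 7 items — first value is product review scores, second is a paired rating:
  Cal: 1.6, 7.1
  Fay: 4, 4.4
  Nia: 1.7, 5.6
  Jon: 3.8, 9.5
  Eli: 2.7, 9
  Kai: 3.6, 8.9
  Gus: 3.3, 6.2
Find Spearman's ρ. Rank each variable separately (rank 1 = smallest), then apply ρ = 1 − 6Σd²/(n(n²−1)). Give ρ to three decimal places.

Ranks of variable 1: 1, 7, 2, 6, 3, 5, 4
Ranks of variable 2: 4, 1, 2, 7, 6, 5, 3
d = r₁ − r₂: -3, 6, 0, -1, -3, 0, 1
d²: 9, 36, 0, 1, 9, 0, 1; Σd² = 56
ρ = 1 − 6·56/(7·48) = 1 − 336/336 = 0.000

0.000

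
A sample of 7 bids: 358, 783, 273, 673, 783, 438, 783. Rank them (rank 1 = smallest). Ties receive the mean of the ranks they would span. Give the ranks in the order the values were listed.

2, 6, 1, 4, 6, 3, 6

Sorted (ascending): 273, 358, 438, 673, 783, 783, 783
The 3 values of 783 occupy positions 5–7 → average rank 6.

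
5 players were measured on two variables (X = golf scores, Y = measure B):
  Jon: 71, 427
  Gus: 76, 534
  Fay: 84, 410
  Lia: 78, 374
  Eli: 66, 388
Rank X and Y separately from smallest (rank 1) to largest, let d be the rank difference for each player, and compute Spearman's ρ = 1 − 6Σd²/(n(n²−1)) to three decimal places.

Ranks of variable 1: 2, 3, 5, 4, 1
Ranks of variable 2: 4, 5, 3, 1, 2
d = r₁ − r₂: -2, -2, 2, 3, -1
d²: 4, 4, 4, 9, 1; Σd² = 22
ρ = 1 − 6·22/(5·24) = 1 − 132/120 = -0.100

-0.100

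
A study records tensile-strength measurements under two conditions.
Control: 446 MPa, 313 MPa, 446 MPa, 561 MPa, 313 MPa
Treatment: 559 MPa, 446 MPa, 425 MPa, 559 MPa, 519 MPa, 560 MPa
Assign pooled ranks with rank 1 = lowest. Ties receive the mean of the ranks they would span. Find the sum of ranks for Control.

Sorted (ascending): 313, 313, 425, 446, 446, 446, 519, 559, 559, 560, 561
The 2 values of 313 occupy positions 1–2 → average rank (1+2)/2 = 1.5.
The 3 values of 446 occupy positions 4–6 → average rank 5.
The 2 values of 559 occupy positions 8–9 → average rank (8+9)/2 = 8.5.
Control values → pooled ranks: 446→5, 313→1.5, 446→5, 561→11, 313→1.5
Rank sum = 5 + 1.5 + 5 + 11 + 1.5 = 24

24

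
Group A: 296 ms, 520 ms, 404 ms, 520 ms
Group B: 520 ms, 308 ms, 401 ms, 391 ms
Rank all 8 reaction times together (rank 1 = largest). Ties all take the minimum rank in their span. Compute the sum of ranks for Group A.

Sorted (descending): 520, 520, 520, 404, 401, 391, 308, 296
The 3 values of 520 occupy positions 1–3 → each gets rank 1.
Group A values → pooled ranks: 296→8, 520→1, 404→4, 520→1
Rank sum = 8 + 1 + 4 + 1 = 14

14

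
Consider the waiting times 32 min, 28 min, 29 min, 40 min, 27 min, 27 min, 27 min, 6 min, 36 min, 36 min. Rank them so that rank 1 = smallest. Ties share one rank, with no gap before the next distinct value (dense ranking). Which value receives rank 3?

Sorted (ascending): 6, 27, 27, 27, 28, 29, 32, 36, 36, 40
The 3 values of 27 share dense rank 2.
The 2 values of 36 share dense rank 6.
Remaining distinct values take the next consecutive integers.
Rank 3 → value 28.

28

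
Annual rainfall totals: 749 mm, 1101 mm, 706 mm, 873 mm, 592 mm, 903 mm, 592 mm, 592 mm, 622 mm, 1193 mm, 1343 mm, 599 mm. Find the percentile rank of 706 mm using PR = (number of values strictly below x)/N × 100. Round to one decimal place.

N = 12.
Strictly below 706: 5. Equal to 706: 1.
PR = 5/12 × 100 = 41.7

41.7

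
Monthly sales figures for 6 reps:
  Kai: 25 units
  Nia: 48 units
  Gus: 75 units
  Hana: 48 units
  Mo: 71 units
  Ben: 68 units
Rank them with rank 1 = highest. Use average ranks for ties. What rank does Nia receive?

Sorted (descending): 75, 71, 68, 48, 48, 25
The 2 values of 48 occupy positions 4–5 → average rank (4+5)/2 = 4.5.
Nia has value 48 units → rank 4.5.

4.5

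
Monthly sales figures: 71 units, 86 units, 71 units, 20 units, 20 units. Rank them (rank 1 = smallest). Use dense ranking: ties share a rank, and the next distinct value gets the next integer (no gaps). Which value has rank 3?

Sorted (ascending): 20, 20, 71, 71, 86
The 2 values of 20 share dense rank 1.
The 2 values of 71 share dense rank 2.
Remaining distinct values take the next consecutive integers.
Rank 3 → value 86.

86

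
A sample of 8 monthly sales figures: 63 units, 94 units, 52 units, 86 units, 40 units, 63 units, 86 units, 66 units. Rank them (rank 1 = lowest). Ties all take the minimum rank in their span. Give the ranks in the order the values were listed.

Sorted (ascending): 40, 52, 63, 63, 66, 86, 86, 94
The 2 values of 63 occupy positions 3–4 → each gets rank 3.
The 2 values of 86 occupy positions 6–7 → each gets rank 6.

3, 8, 2, 6, 1, 3, 6, 5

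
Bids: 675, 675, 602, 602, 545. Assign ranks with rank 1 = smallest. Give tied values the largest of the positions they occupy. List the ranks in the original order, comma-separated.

5, 5, 3, 3, 1

Sorted (ascending): 545, 602, 602, 675, 675
The 2 values of 602 occupy positions 2–3 → each gets rank 3.
The 2 values of 675 occupy positions 4–5 → each gets rank 5.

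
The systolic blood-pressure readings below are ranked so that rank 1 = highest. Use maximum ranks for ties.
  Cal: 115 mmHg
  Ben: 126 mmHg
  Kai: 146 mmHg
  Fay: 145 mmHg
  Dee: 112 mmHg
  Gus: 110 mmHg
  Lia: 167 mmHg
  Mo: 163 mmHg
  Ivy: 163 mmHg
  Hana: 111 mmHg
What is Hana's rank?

9

Sorted (descending): 167, 163, 163, 146, 145, 126, 115, 112, 111, 110
The 2 values of 163 occupy positions 2–3 → each gets rank 3.
Hana has value 111 mmHg → rank 9.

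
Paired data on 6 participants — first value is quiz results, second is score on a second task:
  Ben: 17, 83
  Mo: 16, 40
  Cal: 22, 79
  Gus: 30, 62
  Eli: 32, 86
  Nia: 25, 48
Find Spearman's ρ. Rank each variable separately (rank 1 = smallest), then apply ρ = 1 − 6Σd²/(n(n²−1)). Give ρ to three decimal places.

Ranks of variable 1: 2, 1, 3, 5, 6, 4
Ranks of variable 2: 5, 1, 4, 3, 6, 2
d = r₁ − r₂: -3, 0, -1, 2, 0, 2
d²: 9, 0, 1, 4, 0, 4; Σd² = 18
ρ = 1 − 6·18/(6·35) = 1 − 108/210 = 0.486

0.486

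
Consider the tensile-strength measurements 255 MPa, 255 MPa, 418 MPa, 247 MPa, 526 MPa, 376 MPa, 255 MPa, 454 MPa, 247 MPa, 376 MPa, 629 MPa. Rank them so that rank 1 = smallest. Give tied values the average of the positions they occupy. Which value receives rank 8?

418

Sorted (ascending): 247, 247, 255, 255, 255, 376, 376, 418, 454, 526, 629
The 2 values of 247 occupy positions 1–2 → average rank (1+2)/2 = 1.5.
The 3 values of 255 occupy positions 3–5 → average rank 4.
The 2 values of 376 occupy positions 6–7 → average rank (6+7)/2 = 6.5.
Rank 8 → value 418.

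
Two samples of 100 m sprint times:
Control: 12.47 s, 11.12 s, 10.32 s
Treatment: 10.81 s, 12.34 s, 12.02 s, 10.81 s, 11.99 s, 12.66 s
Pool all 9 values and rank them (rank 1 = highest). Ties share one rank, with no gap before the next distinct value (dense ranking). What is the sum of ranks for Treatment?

Sorted (descending): 12.66, 12.47, 12.34, 12.02, 11.99, 11.12, 10.81, 10.81, 10.32
The 2 values of 10.81 share dense rank 7.
Remaining distinct values take the next consecutive integers.
Treatment values → pooled ranks: 10.81→7, 12.34→3, 12.02→4, 10.81→7, 11.99→5, 12.66→1
Rank sum = 7 + 3 + 4 + 7 + 5 + 1 = 27

27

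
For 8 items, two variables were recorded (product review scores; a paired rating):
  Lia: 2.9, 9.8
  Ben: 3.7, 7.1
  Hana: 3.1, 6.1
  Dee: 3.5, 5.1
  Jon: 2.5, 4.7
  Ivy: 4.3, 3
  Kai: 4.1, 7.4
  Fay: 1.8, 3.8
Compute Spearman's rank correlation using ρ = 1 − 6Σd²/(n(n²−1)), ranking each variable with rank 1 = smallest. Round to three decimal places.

Ranks of variable 1: 3, 6, 4, 5, 2, 8, 7, 1
Ranks of variable 2: 8, 6, 5, 4, 3, 1, 7, 2
d = r₁ − r₂: -5, 0, -1, 1, -1, 7, 0, -1
d²: 25, 0, 1, 1, 1, 49, 0, 1; Σd² = 78
ρ = 1 − 6·78/(8·63) = 1 − 468/504 = 0.071

0.071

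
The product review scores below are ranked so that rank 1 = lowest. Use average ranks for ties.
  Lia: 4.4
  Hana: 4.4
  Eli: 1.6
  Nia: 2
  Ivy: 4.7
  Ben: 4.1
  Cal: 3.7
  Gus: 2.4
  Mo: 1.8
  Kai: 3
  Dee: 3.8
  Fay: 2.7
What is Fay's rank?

5

Sorted (ascending): 1.6, 1.8, 2, 2.4, 2.7, 3, 3.7, 3.8, 4.1, 4.4, 4.4, 4.7
The 2 values of 4.4 occupy positions 10–11 → average rank (10+11)/2 = 10.5.
Fay has value 2.7 → rank 5.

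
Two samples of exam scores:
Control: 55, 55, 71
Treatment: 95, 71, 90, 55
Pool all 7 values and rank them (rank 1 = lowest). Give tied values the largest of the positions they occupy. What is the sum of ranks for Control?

Sorted (ascending): 55, 55, 55, 71, 71, 90, 95
The 3 values of 55 occupy positions 1–3 → each gets rank 3.
The 2 values of 71 occupy positions 4–5 → each gets rank 5.
Control values → pooled ranks: 55→3, 55→3, 71→5
Rank sum = 3 + 3 + 5 = 11

11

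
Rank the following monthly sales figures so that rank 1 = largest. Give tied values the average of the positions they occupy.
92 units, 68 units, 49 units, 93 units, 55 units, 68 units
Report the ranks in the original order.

2, 3.5, 6, 1, 5, 3.5

Sorted (descending): 93, 92, 68, 68, 55, 49
The 2 values of 68 occupy positions 3–4 → average rank (3+4)/2 = 3.5.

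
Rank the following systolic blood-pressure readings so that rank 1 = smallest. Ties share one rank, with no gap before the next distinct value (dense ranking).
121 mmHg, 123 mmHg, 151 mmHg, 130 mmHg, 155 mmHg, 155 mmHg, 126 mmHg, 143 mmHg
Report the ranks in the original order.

1, 2, 6, 4, 7, 7, 3, 5

Sorted (ascending): 121, 123, 126, 130, 143, 151, 155, 155
The 2 values of 155 share dense rank 7.
Remaining distinct values take the next consecutive integers.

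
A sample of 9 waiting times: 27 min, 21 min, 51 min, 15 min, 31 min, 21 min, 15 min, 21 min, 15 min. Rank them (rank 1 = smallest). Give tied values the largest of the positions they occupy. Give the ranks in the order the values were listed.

Sorted (ascending): 15, 15, 15, 21, 21, 21, 27, 31, 51
The 3 values of 15 occupy positions 1–3 → each gets rank 3.
The 3 values of 21 occupy positions 4–6 → each gets rank 6.

7, 6, 9, 3, 8, 6, 3, 6, 3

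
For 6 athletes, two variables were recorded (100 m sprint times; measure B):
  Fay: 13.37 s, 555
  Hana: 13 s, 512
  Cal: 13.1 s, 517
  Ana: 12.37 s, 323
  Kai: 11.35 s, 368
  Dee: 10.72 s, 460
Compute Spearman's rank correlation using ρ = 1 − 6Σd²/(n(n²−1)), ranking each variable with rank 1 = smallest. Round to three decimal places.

0.771

Ranks of variable 1: 6, 4, 5, 3, 2, 1
Ranks of variable 2: 6, 4, 5, 1, 2, 3
d = r₁ − r₂: 0, 0, 0, 2, 0, -2
d²: 0, 0, 0, 4, 0, 4; Σd² = 8
ρ = 1 − 6·8/(6·35) = 1 − 48/210 = 0.771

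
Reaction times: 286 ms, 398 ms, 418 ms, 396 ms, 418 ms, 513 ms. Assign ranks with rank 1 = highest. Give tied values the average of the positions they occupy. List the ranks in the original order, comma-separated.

Sorted (descending): 513, 418, 418, 398, 396, 286
The 2 values of 418 occupy positions 2–3 → average rank (2+3)/2 = 2.5.

6, 4, 2.5, 5, 2.5, 1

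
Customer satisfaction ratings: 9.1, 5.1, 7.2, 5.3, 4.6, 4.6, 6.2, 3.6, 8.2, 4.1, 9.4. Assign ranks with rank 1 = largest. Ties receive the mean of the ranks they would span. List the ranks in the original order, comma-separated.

2, 7, 4, 6, 8.5, 8.5, 5, 11, 3, 10, 1

Sorted (descending): 9.4, 9.1, 8.2, 7.2, 6.2, 5.3, 5.1, 4.6, 4.6, 4.1, 3.6
The 2 values of 4.6 occupy positions 8–9 → average rank (8+9)/2 = 8.5.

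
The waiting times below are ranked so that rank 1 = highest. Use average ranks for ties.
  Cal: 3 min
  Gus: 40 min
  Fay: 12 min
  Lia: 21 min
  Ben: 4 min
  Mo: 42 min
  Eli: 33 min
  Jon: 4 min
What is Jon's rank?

Sorted (descending): 42, 40, 33, 21, 12, 4, 4, 3
The 2 values of 4 occupy positions 6–7 → average rank (6+7)/2 = 6.5.
Jon has value 4 min → rank 6.5.

6.5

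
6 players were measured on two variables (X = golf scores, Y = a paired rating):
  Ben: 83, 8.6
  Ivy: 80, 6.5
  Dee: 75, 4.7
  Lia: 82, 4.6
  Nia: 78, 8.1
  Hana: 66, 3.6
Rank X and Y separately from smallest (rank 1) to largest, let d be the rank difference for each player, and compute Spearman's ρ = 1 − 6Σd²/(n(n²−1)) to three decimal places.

0.600

Ranks of variable 1: 6, 4, 2, 5, 3, 1
Ranks of variable 2: 6, 4, 3, 2, 5, 1
d = r₁ − r₂: 0, 0, -1, 3, -2, 0
d²: 0, 0, 1, 9, 4, 0; Σd² = 14
ρ = 1 − 6·14/(6·35) = 1 − 84/210 = 0.600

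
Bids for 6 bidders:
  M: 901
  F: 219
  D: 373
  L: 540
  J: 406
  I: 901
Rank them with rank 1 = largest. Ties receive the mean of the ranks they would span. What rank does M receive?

Sorted (descending): 901, 901, 540, 406, 373, 219
The 2 values of 901 occupy positions 1–2 → average rank (1+2)/2 = 1.5.
M has value 901 → rank 1.5.

1.5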